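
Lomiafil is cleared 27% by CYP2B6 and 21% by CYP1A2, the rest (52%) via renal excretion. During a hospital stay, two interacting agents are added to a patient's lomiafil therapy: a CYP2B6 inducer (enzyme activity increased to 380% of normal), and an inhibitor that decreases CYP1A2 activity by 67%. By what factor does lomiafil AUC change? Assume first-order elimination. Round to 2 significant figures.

0.62

CYP2B6: 0.27 × 3.8 = 1.026
CYP1A2: 0.21 × 0.33 = 0.0693
Other: 0.52 (unchanged)
New clearance relative to baseline: 1.026 + 0.0693 + 0.52 = 1.6153.
AUC ∝ 1/CL: fold-change = 1 / 1.6153 = 0.62.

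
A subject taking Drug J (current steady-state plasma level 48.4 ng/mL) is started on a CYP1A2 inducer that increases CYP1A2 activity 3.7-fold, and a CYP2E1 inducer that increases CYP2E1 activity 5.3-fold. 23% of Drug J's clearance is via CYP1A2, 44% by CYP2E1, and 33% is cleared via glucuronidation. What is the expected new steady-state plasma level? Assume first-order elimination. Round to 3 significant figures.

13.8 ng/mL

The CYP1A2 pathway (23% of clearance) rises to 3.7× activity: 0.23 × 3.7 = 0.851.
The CYP2E1 pathway (44% of clearance) increases to 5.3× activity: 0.44 × 5.3 = 2.332.
Non-CYP routes (33%) are unchanged.
CL_new/CL_old = 0.851 + 2.332 + 0.33 = 3.513.
New steady-state plasma level = 48.4 / 3.513 = 13.8 ng/mL (concentration scales inversely with clearance).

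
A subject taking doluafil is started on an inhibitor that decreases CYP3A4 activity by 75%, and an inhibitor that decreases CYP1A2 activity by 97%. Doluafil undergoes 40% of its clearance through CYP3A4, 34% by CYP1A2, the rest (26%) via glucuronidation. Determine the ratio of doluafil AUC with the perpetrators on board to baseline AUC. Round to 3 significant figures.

The CYP3A4 pathway (40% of clearance) drops to 0.25× activity: 0.4 × 0.25 = 0.1.
The CYP1A2 pathway (34% of clearance) drops to 0.03× activity: 0.34 × 0.03 = 0.0102.
Non-CYP routes (26%) are unchanged.
New clearance relative to baseline: 0.1 + 0.0102 + 0.26 = 0.3702.
AUC ∝ 1/CL: fold-change = 1 / 0.3702 = 2.70.

2.70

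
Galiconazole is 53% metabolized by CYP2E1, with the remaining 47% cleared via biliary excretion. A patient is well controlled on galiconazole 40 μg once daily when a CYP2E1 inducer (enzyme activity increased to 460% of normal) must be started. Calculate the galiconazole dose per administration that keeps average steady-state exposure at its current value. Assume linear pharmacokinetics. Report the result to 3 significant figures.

CYP2E1: 0.53 × 4.6 = 2.438
Other: 0.47 (unchanged)
Relative clearance = 2.438 + 0.47 = 2.908.
Css,avg = (dose rate)/CL, so holding Css fixed requires dose ∝ CL: 40 × 2.908 = 116 μg.

116 μg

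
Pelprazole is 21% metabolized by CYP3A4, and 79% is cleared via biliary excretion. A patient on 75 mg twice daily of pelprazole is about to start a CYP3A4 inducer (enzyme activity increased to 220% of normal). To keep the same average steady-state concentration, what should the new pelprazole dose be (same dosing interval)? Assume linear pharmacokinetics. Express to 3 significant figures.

The CYP3A4 pathway (21% of clearance) is boosted to 2.2× activity: 0.21 × 2.2 = 0.462.
The remaining 79% of clearance is unaffected.
CL_new/CL_old = 0.462 + 0.79 = 1.252.
To maintain the same steady-state level, dose must scale with clearance: new dose = 75 × 1.252 = 93.9 mg.

93.9 mg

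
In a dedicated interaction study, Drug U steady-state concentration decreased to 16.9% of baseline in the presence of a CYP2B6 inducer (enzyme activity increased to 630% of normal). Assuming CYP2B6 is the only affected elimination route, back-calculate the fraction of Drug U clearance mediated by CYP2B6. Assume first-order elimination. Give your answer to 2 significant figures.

CL'/CL = 1 / 0.169 = 5.917
6.3·fm + (1 − fm) = 5.917
fm = (5.917 − 1) / (6.3 − 1) = 0.93

0.93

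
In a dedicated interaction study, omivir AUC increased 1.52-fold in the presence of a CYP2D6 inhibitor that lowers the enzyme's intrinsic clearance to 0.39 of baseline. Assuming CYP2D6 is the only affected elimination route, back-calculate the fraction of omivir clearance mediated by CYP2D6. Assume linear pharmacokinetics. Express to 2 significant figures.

0.56

Let fm be the CYP2D6 fraction. New clearance relative to baseline = fm × 0.39 + (1 − fm).
AUC ratio = 1 / (new CL fraction), so new CL fraction = 1 / 1.52 = 0.6579.
fm × 0.39 + 1 − fm = 0.6579  ⇒  fm × (0.39 − 1) = −0.3421  ⇒  fm = 0.56.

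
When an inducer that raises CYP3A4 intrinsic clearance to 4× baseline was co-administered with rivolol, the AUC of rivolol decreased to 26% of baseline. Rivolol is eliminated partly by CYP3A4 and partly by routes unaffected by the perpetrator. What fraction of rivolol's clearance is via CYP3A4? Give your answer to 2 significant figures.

Let x = fm,CYP3A4. Because AUC ∝ 1/CL, relative clearance rose to 1/0.260 = 3.846.
Only the CYP3A4 route changed, so 3.846 = x·4 + (1 − x), giving x = 0.95.

0.95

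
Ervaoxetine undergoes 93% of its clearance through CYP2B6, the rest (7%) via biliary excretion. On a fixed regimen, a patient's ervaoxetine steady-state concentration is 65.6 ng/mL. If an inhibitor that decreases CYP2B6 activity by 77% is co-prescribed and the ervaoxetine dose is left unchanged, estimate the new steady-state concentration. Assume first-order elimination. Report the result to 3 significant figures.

The CYP2B6 pathway (93% of clearance) falls to 0.23× activity: 0.93 × 0.23 = 0.2139.
The remaining 7% of clearance is unaffected.
Relative clearance = 0.2139 + 0.07 = 0.2839.
With dosing unchanged, steady-state concentration scales as 1/CL: 65.6 / 0.2839 = 231 ng/mL.

231 ng/mL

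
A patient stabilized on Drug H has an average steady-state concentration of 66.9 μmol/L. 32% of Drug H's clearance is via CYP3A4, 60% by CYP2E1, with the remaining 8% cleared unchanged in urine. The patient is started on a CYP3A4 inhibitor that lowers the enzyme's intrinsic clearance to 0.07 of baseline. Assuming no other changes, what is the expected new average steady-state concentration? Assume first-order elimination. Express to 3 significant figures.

95.2 μmol/L

The CYP3A4 pathway (32% of clearance) is reduced to 0.07× activity: 0.32 × 0.07 = 0.0224.
CYP2E1 (60%) and the residual 8% are unaffected.
Relative clearance = 0.0224 + 0.6 + 0.08 = 0.7024.
New average steady-state concentration = baseline ÷ relative clearance = 66.9 / 0.7024 = 95.2 μmol/L.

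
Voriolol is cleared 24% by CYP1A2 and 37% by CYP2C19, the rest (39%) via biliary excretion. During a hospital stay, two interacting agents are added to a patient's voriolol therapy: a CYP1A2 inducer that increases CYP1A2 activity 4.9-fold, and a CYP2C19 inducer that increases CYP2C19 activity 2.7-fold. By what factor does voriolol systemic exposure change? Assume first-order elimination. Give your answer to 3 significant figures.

The CYP1A2 pathway (24% of clearance) rises to 4.9× activity: 0.24 × 4.9 = 1.176.
The CYP2C19 pathway (37% of clearance) rises to 2.7× activity: 0.37 × 2.7 = 0.999.
The remaining 39% of clearance is unaffected.
Relative clearance = 1.176 + 0.999 + 0.39 = 2.565.
Because systemic exposure varies inversely with clearance, the combined effect is 1 / 2.565 = 0.390.

0.390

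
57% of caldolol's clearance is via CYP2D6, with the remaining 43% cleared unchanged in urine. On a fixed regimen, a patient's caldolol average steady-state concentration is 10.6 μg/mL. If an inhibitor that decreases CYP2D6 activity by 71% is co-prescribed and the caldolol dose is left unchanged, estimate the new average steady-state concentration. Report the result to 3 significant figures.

The CYP2D6 pathway (57% of clearance) is reduced to 0.29× activity: 0.57 × 0.29 = 0.1653.
The remaining 43% of clearance is unaffected.
New clearance relative to baseline: 0.1653 + 0.43 = 0.5953.
With dosing unchanged, average steady-state concentration scales as 1/CL: 10.6 / 0.5953 = 17.8 μg/mL.

17.8 μg/mL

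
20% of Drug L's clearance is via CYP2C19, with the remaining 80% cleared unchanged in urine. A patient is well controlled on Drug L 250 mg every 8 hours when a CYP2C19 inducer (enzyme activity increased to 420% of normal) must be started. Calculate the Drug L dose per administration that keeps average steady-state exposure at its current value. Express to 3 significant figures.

410 mg

CYP2C19: 0.2 × 4.2 = 0.84
Other: 0.8 (unchanged)
CL_new/CL_old = 0.84 + 0.8 = 1.64.
Exposure is unchanged when dose changes in proportion to clearance. New dose = 250 mg × 1.64 = 410 mg.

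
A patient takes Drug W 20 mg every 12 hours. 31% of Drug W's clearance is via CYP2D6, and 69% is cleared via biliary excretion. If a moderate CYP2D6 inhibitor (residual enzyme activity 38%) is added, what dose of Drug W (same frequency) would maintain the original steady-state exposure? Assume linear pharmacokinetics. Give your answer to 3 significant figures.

The CYP2D6 pathway (31% of clearance) falls to 0.38× activity: 0.31 × 0.38 = 0.1178.
Non-CYP routes (69%) are unchanged.
New clearance relative to baseline: 0.1178 + 0.69 = 0.8078.
To maintain the same steady-state level, dose must scale with clearance: new dose = 20 × 0.8078 = 16.2 mg.

16.2 mg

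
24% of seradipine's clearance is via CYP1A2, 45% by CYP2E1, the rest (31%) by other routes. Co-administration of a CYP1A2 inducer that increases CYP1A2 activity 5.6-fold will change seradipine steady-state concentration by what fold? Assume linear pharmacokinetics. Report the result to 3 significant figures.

0.475

The CYP1A2 pathway (24% of clearance) is boosted to 5.6× activity: 0.24 × 5.6 = 1.344.
CYP2E1 (45%) and the residual 31% are unaffected.
New clearance relative to baseline: 1.344 + 0.45 + 0.31 = 2.104.
Since steady-state concentration ∝ 1/CL, the ratio is 1 / 2.104 = 0.475.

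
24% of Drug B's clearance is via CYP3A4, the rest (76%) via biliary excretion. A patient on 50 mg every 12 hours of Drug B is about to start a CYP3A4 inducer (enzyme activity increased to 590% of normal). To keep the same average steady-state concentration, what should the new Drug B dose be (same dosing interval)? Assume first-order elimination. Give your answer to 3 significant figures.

CYP3A4: 0.24 × 5.9 = 1.416
Other: 0.76 (unchanged)
New clearance relative to baseline: 1.416 + 0.76 = 2.176.
To maintain the same steady-state level, dose must scale with clearance: new dose = 50 × 2.176 = 109 mg.

109 mg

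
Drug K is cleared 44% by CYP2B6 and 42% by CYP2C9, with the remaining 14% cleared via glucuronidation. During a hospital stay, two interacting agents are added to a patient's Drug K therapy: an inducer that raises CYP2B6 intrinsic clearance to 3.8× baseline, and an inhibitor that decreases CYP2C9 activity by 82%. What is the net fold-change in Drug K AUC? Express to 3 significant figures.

0.530

The CYP2B6 pathway (44% of clearance) is boosted to 3.8× activity: 0.44 × 3.8 = 1.672.
The CYP2C9 pathway (42% of clearance) is reduced to 0.18× activity: 0.42 × 0.18 = 0.0756.
The remaining 14% of clearance is unaffected.
Relative clearance = 1.672 + 0.0756 + 0.14 = 1.8876.
Because AUC varies inversely with clearance, the combined effect is 1 / 1.8876 = 0.530.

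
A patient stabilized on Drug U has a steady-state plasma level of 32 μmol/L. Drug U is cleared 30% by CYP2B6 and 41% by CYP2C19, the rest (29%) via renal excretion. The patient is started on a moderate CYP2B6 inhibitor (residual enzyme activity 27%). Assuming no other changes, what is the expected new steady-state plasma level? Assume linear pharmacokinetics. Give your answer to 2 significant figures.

The CYP2B6 pathway (30% of clearance) is reduced to 0.27× activity: 0.3 × 0.27 = 0.081.
CYP2C19 (41%) and the residual 29% are unaffected.
CL_new/CL_old = 0.081 + 0.41 + 0.29 = 0.781.
Steady-state plasma level ∝ 1/CL, so new value = 32 / 0.781 = 41 μmol/L.

41 μmol/L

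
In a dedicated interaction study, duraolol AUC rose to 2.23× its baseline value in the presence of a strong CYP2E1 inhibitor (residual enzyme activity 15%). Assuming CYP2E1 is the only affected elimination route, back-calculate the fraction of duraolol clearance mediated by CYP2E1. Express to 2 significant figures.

Let fm be the CYP2E1 fraction. New clearance relative to baseline = fm × 0.15 + (1 − fm).
AUC ratio = 1 / (new CL fraction), so new CL fraction = 1 / 2.23 = 0.4484.
fm × 0.15 + 1 − fm = 0.4484  ⇒  fm × (0.15 − 1) = −0.5516  ⇒  fm = 0.65.

0.65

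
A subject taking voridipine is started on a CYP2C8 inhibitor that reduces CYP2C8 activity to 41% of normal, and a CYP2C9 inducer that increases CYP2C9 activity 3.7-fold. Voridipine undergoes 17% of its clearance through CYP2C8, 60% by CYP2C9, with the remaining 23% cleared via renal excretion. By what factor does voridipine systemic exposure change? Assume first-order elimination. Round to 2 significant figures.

The CYP2C8 pathway (17% of clearance) drops to 0.41× activity: 0.17 × 0.41 = 0.0697.
The CYP2C9 pathway (60% of clearance) is boosted to 3.7× activity: 0.6 × 3.7 = 2.22.
The remaining 23% of clearance is unaffected.
Relative clearance = 0.0697 + 2.22 + 0.23 = 2.5197.
Net systemic exposure ratio = 1 / 2.5197 = 0.40.

0.40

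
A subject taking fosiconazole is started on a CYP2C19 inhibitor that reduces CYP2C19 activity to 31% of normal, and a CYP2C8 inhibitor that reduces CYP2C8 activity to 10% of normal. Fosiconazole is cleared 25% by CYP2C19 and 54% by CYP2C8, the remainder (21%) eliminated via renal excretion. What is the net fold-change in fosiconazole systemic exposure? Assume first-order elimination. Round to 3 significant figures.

The CYP2C19 pathway (25% of clearance) drops to 0.31× activity: 0.25 × 0.31 = 0.0775.
The CYP2C8 pathway (54% of clearance) drops to 0.1× activity: 0.54 × 0.1 = 0.054.
Non-CYP routes (21%) are unchanged.
New clearance relative to baseline: 0.0775 + 0.054 + 0.21 = 0.3415.
Net systemic exposure ratio = 1 / 0.3415 = 2.93.

2.93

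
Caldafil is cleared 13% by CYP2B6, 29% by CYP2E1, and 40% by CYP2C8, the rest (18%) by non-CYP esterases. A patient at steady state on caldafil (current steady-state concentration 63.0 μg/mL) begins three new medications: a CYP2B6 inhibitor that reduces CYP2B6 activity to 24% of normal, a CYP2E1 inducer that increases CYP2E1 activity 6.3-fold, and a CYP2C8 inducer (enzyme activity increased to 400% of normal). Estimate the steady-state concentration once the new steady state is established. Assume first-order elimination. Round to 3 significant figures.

17.3 μg/mL

The CYP2B6 pathway (13% of clearance) is reduced to 0.24× activity: 0.13 × 0.24 = 0.0312.
The CYP2E1 pathway (29% of clearance) increases to 6.3× activity: 0.29 × 6.3 = 1.827.
The CYP2C8 pathway (40% of clearance) is boosted to 4× activity: 0.4 × 4 = 1.6.
Non-CYP routes (18%) are unchanged.
Relative clearance = 0.0312 + 1.827 + 1.6 + 0.18 = 3.6382.
Dividing the baseline by the relative clearance: 63.0 / 3.6382 = 17.3 μg/mL.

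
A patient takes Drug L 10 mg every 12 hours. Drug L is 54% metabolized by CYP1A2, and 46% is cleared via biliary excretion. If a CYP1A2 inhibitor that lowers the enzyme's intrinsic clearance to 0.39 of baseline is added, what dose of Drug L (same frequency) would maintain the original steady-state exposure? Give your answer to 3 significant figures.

CYP1A2: 0.54 × 0.39 = 0.2106
Other: 0.46 (unchanged)
New clearance relative to baseline: 0.2106 + 0.46 = 0.6706.
Css,avg = (dose rate)/CL, so holding Css fixed requires dose ∝ CL: 10 × 0.6706 = 6.71 mg.

6.71 mg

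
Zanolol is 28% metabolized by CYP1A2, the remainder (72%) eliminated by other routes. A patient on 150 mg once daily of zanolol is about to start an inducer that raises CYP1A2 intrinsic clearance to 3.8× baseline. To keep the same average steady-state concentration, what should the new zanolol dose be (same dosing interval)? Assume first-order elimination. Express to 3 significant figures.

268 mg

The CYP1A2 pathway (28% of clearance) is boosted to 3.8× activity: 0.28 × 3.8 = 1.064.
Non-CYP routes (72%) are unchanged.
Relative clearance = 1.064 + 0.72 = 1.784.
Exposure is unchanged when dose changes in proportion to clearance. New dose = 150 mg × 1.784 = 268 mg.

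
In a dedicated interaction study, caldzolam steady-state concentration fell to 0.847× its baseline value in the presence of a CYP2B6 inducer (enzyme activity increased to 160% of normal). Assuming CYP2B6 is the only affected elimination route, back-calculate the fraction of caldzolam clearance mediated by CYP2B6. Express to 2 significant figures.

Let x = fm,CYP2B6. Because steady-state concentration ∝ 1/CL, relative clearance rose to 1/0.847 = 1.181.
Only the CYP2B6 route changed, so 1.181 = x·1.6 + (1 − x), giving x = 0.30.

0.30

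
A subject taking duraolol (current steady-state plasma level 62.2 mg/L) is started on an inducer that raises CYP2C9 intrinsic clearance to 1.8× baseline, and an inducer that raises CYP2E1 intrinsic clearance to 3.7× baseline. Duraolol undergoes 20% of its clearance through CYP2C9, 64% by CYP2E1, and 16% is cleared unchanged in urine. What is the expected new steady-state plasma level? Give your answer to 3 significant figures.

The CYP2C9 pathway (20% of clearance) increases to 1.8× activity: 0.2 × 1.8 = 0.36.
The CYP2E1 pathway (64% of clearance) increases to 3.7× activity: 0.64 × 3.7 = 2.368.
The remaining 16% of clearance is unaffected.
New clearance relative to baseline: 0.36 + 2.368 + 0.16 = 2.888.
Steady-state plasma level ∝ 1/CL: new value = 62.2 / 2.888 = 21.5 mg/L.

21.5 mg/L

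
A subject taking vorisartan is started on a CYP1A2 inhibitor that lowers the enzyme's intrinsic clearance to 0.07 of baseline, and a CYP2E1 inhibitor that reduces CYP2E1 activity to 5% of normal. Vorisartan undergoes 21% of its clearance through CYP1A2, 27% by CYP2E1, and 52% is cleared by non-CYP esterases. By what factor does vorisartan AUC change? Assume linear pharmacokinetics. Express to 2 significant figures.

CYP1A2: 0.21 × 0.07 = 0.0147
CYP2E1: 0.27 × 0.05 = 0.0135
Other: 0.52 (unchanged)
Relative clearance = 0.0147 + 0.0135 + 0.52 = 0.5482.
Net AUC ratio = 1 / 0.5482 = 1.8.

1.8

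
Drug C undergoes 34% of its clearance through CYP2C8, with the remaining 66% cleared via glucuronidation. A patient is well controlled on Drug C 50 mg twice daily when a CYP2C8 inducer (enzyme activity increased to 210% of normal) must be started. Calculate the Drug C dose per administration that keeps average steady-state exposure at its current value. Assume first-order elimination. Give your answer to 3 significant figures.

68.7 mg

The CYP2C8 pathway (34% of clearance) rises to 2.1× activity: 0.34 × 2.1 = 0.714.
The remaining 66% of clearance is unaffected.
CL_new/CL_old = 0.714 + 0.66 = 1.374.
To maintain the same steady-state level, dose must scale with clearance: new dose = 50 × 1.374 = 68.7 mg.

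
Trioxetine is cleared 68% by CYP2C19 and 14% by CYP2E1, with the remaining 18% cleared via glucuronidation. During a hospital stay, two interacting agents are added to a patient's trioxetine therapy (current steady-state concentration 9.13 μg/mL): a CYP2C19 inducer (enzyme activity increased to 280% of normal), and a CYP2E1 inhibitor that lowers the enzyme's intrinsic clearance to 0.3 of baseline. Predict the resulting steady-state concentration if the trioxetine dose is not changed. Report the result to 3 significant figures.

4.29 μg/mL

CYP2C19: 0.68 × 2.8 = 1.904
CYP2E1: 0.14 × 0.3 = 0.042
Other: 0.18 (unchanged)
New clearance relative to baseline: 1.904 + 0.042 + 0.18 = 2.126.
Dividing the baseline by the relative clearance: 9.13 / 2.126 = 4.29 μg/mL.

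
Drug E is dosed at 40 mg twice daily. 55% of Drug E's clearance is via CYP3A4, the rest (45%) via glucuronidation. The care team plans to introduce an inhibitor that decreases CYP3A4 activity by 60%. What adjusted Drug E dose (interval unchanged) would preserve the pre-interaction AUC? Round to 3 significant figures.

26.8 mg

CYP3A4: 0.55 × 0.4 = 0.22
Other: 0.45 (unchanged)
Relative clearance = 0.22 + 0.45 = 0.67.
To maintain the same steady-state level, dose must scale with clearance: new dose = 40 × 0.67 = 26.8 mg.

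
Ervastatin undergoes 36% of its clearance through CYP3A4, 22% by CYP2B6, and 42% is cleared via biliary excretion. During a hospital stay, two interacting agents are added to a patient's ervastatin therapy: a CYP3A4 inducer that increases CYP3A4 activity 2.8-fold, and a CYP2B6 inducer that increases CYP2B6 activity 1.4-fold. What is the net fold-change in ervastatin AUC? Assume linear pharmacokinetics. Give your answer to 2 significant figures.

The CYP3A4 pathway (36% of clearance) rises to 2.8× activity: 0.36 × 2.8 = 1.008.
The CYP2B6 pathway (22% of clearance) is boosted to 1.4× activity: 0.22 × 1.4 = 0.308.
Non-CYP routes (42%) are unchanged.
CL_new/CL_old = 1.008 + 0.308 + 0.42 = 1.736.
Net AUC ratio = 1 / 1.736 = 0.58.

0.58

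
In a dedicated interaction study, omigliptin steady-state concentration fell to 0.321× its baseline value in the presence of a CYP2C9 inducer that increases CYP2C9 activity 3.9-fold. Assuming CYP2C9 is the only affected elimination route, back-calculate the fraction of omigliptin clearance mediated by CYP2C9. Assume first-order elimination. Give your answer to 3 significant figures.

Let fm be the CYP2C9 fraction. New clearance relative to baseline = fm × 3.9 + (1 − fm).
Steady-state concentration ratio = 1 / (new CL fraction), so new CL fraction = 1 / 0.321 = 3.115.
fm × 3.9 + 1 − fm = 3.115  ⇒  fm × (3.9 − 1) = 2.115  ⇒  fm = 0.729.

0.729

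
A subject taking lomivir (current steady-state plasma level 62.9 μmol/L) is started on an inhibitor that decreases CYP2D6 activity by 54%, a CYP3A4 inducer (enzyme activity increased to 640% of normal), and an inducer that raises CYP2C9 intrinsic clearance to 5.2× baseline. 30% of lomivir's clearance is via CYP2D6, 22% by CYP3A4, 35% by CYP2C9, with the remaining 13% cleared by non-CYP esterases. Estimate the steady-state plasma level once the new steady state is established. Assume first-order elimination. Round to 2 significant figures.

The CYP2D6 pathway (30% of clearance) falls to 0.46× activity: 0.3 × 0.46 = 0.138.
The CYP3A4 pathway (22% of clearance) rises to 6.4× activity: 0.22 × 6.4 = 1.408.
The CYP2C9 pathway (35% of clearance) rises to 5.2× activity: 0.35 × 5.2 = 1.82.
The remaining 13% of clearance is unaffected.
Relative clearance = 0.138 + 1.408 + 1.82 + 0.13 = 3.496.
Dividing the baseline by the relative clearance: 62.9 / 3.496 = 18 μmol/L.

18 μmol/L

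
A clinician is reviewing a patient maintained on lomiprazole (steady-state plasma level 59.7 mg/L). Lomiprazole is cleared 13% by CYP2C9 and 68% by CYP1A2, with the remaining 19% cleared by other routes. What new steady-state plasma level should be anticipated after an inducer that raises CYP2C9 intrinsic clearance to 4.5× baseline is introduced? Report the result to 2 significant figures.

The CYP2C9 pathway (13% of clearance) is boosted to 4.5× activity: 0.13 × 4.5 = 0.585.
CYP1A2 (68%) and the residual 19% are unaffected.
Relative clearance = 0.585 + 0.68 + 0.19 = 1.455.
New steady-state plasma level = baseline ÷ relative clearance = 59.7 / 1.455 = 41 mg/L.

41 mg/L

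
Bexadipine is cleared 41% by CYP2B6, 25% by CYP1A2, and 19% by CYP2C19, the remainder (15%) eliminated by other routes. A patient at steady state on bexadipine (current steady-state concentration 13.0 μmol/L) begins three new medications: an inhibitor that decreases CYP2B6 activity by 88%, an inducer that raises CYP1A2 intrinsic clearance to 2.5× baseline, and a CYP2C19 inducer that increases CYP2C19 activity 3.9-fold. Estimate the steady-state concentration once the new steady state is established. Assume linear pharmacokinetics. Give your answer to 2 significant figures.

The CYP2B6 pathway (41% of clearance) is reduced to 0.12× activity: 0.41 × 0.12 = 0.0492.
The CYP1A2 pathway (25% of clearance) is boosted to 2.5× activity: 0.25 × 2.5 = 0.625.
The CYP2C19 pathway (19% of clearance) is boosted to 3.9× activity: 0.19 × 3.9 = 0.741.
Non-CYP routes (15%) are unchanged.
CL_new/CL_old = 0.0492 + 0.625 + 0.741 + 0.15 = 1.5652.
Steady-state concentration ∝ 1/CL: new value = 13.0 / 1.5652 = 8.3 μmol/L.

8.3 μmol/L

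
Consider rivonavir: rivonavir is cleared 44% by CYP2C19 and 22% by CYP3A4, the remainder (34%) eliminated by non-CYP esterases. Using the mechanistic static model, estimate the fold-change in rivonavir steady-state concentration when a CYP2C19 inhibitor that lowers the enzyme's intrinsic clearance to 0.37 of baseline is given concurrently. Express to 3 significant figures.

The CYP2C19 pathway (44% of clearance) falls to 0.37× activity: 0.44 × 0.37 = 0.1628.
CYP3A4 (22%) and the residual 34% are unaffected.
CL_new/CL_old = 0.1628 + 0.22 + 0.34 = 0.7228.
Since steady-state concentration ∝ 1/CL, the ratio is 1 / 0.7228 = 1.38.

1.38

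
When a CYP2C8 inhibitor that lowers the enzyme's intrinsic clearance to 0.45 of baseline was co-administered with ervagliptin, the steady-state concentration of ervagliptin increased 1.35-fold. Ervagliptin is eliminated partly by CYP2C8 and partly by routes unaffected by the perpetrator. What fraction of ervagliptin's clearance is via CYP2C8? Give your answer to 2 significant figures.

0.47

Let fm be the CYP2C8 fraction. New clearance relative to baseline = fm × 0.45 + (1 − fm).
Steady-state concentration ratio = 1 / (new CL fraction), so new CL fraction = 1 / 1.35 = 0.7407.
fm × 0.45 + 1 − fm = 0.7407  ⇒  fm × (0.45 − 1) = −0.2593  ⇒  fm = 0.47.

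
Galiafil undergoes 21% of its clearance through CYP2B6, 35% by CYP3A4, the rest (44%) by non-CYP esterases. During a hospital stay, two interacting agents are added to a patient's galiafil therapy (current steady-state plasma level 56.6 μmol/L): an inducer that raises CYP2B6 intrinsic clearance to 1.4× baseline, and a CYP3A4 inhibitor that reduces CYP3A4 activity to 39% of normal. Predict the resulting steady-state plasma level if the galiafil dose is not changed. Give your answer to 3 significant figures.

65.0 μmol/L

CYP2B6: 0.21 × 1.4 = 0.294
CYP3A4: 0.35 × 0.39 = 0.1365
Other: 0.44 (unchanged)
Relative clearance = 0.294 + 0.1365 + 0.44 = 0.8705.
New steady-state plasma level = 56.6 / 0.8705 = 65.0 μmol/L (concentration scales inversely with clearance).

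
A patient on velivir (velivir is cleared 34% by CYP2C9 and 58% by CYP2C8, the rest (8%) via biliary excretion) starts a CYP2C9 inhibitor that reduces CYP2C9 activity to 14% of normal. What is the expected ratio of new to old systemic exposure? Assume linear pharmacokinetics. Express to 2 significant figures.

1.4

CYP2C9: 0.34 × 0.14 = 0.0476
CYP2C8: 0.58 (unchanged)
Other: 0.08 (unchanged)
Relative clearance = 0.0476 + 0.58 + 0.08 = 0.7076.
Systemic exposure ratio = CL_old/CL_new = 1 / 0.7076 = 1.4.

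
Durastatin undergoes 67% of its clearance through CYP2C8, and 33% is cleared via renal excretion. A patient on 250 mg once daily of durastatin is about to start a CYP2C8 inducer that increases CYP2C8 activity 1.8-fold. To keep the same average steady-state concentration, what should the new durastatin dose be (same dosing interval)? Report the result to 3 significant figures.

The CYP2C8 pathway (67% of clearance) rises to 1.8× activity: 0.67 × 1.8 = 1.206.
Non-CYP routes (33%) are unchanged.
CL_new/CL_old = 1.206 + 0.33 = 1.536.
Css,avg = (dose rate)/CL, so holding Css fixed requires dose ∝ CL: 250 × 1.536 = 384 mg.

384 mg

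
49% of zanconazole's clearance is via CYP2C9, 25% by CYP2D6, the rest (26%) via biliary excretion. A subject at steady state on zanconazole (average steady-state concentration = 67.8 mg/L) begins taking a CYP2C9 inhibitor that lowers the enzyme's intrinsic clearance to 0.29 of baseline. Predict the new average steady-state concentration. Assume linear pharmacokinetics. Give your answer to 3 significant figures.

The CYP2C9 pathway (49% of clearance) drops to 0.29× activity: 0.49 × 0.29 = 0.1421.
CYP2D6 (25%) and the residual 26% are unaffected.
New clearance relative to baseline: 0.1421 + 0.25 + 0.26 = 0.6521.
With dosing unchanged, average steady-state concentration scales as 1/CL: 67.8 / 0.6521 = 104 mg/L.

104 mg/L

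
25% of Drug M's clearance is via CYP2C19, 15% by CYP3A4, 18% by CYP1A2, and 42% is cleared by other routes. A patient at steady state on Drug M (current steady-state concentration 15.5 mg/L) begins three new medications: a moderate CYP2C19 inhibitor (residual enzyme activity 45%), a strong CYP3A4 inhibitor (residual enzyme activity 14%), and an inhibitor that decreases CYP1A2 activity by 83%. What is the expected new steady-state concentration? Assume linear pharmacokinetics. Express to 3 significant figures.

26.5 mg/L

The CYP2C19 pathway (25% of clearance) falls to 0.45× activity: 0.25 × 0.45 = 0.1125.
The CYP3A4 pathway (15% of clearance) is reduced to 0.14× activity: 0.15 × 0.14 = 0.021.
The CYP1A2 pathway (18% of clearance) falls to 0.17× activity: 0.18 × 0.17 = 0.0306.
Non-CYP routes (42%) are unchanged.
New clearance relative to baseline: 0.1125 + 0.021 + 0.0306 + 0.42 = 0.5841.
Steady-state concentration ∝ 1/CL: new value = 15.5 / 0.5841 = 26.5 mg/L.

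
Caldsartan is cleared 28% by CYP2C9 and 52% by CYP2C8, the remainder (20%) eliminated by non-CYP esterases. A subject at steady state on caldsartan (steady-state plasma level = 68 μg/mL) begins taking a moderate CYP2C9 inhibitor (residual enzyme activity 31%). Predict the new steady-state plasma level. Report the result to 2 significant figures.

84 μg/mL

The CYP2C9 pathway (28% of clearance) drops to 0.31× activity: 0.28 × 0.31 = 0.0868.
CYP2C8 (52%) and the residual 20% are unaffected.
Relative clearance = 0.0868 + 0.52 + 0.2 = 0.8068.
New steady-state plasma level = baseline ÷ relative clearance = 68 / 0.8068 = 84 μg/mL.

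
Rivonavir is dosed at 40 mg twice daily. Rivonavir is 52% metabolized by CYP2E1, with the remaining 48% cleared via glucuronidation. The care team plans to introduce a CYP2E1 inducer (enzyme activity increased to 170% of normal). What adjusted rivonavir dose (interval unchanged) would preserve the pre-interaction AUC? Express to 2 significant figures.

CYP2E1: 0.52 × 1.7 = 0.884
Other: 0.48 (unchanged)
Relative clearance = 0.884 + 0.48 = 1.364.
To maintain the same steady-state level, dose must scale with clearance: new dose = 40 × 1.364 = 55 mg.

55 mg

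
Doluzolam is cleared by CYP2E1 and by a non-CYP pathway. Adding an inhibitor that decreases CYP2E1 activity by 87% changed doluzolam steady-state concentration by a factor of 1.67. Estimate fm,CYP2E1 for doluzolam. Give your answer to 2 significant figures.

CL'/CL = 1 / 1.67 = 0.5988
0.13·fm + (1 − fm) = 0.5988
fm = (0.5988 − 1) / (0.13 − 1) = 0.46

0.46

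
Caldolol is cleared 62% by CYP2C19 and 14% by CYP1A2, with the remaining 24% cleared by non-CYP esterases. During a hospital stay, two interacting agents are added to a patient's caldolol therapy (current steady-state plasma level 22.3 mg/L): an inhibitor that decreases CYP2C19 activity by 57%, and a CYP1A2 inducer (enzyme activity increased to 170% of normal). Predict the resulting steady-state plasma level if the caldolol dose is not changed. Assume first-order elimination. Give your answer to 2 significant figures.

30 mg/L

CYP2C19: 0.62 × 0.43 = 0.2666
CYP1A2: 0.14 × 1.7 = 0.238
Other: 0.24 (unchanged)
Relative clearance = 0.2666 + 0.238 + 0.24 = 0.7446.
Steady-state plasma level ∝ 1/CL: new value = 22.3 / 0.7446 = 30 mg/L.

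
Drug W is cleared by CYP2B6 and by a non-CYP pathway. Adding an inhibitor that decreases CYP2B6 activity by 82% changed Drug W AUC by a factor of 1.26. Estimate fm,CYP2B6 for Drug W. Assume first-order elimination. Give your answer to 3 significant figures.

0.252

CL'/CL = 1 / 1.26 = 0.7937
0.18·fm + (1 − fm) = 0.7937
fm = (0.7937 − 1) / (0.18 − 1) = 0.252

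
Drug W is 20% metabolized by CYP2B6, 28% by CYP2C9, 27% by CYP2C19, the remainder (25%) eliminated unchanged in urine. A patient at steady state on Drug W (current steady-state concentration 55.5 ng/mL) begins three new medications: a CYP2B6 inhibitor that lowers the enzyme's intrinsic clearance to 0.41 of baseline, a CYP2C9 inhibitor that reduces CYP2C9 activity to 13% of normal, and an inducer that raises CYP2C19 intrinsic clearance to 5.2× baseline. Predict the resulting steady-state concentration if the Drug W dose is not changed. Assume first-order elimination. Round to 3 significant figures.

31.3 ng/mL

The CYP2B6 pathway (20% of clearance) drops to 0.41× activity: 0.2 × 0.41 = 0.082.
The CYP2C9 pathway (28% of clearance) is reduced to 0.13× activity: 0.28 × 0.13 = 0.0364.
The CYP2C19 pathway (27% of clearance) increases to 5.2× activity: 0.27 × 5.2 = 1.404.
Non-CYP routes (25%) are unchanged.
New clearance relative to baseline: 0.082 + 0.0364 + 1.404 + 0.25 = 1.7724.
Steady-state concentration ∝ 1/CL: new value = 55.5 / 1.7724 = 31.3 ng/mL.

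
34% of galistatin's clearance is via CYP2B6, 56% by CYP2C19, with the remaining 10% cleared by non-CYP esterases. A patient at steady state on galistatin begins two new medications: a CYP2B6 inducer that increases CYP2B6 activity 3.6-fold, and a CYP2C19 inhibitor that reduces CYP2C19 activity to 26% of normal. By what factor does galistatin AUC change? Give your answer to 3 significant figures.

0.680

The CYP2B6 pathway (34% of clearance) rises to 3.6× activity: 0.34 × 3.6 = 1.224.
The CYP2C19 pathway (56% of clearance) drops to 0.26× activity: 0.56 × 0.26 = 0.1456.
The remaining 10% of clearance is unaffected.
New clearance relative to baseline: 1.224 + 0.1456 + 0.1 = 1.4696.
AUC ∝ 1/CL: fold-change = 1 / 1.4696 = 0.680.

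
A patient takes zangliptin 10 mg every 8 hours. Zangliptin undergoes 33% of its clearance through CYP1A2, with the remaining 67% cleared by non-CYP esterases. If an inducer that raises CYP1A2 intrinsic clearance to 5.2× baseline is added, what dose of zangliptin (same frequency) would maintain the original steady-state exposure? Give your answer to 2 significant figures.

CYP1A2: 0.33 × 5.2 = 1.716
Other: 0.67 (unchanged)
New clearance relative to baseline: 1.716 + 0.67 = 2.386.
Exposure is unchanged when dose changes in proportion to clearance. New dose = 10 mg × 2.386 = 24 mg.

24 mg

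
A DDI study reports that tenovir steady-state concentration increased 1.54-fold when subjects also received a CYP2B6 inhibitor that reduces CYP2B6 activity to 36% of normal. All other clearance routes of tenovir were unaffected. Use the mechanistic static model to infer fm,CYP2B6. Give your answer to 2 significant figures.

Let fm be the CYP2B6 fraction. New clearance relative to baseline = fm × 0.36 + (1 − fm).
Steady-state concentration ratio = 1 / (new CL fraction), so new CL fraction = 1 / 1.54 = 0.6494.
fm × 0.36 + 1 − fm = 0.6494  ⇒  fm × (0.36 − 1) = −0.3506  ⇒  fm = 0.55.

0.55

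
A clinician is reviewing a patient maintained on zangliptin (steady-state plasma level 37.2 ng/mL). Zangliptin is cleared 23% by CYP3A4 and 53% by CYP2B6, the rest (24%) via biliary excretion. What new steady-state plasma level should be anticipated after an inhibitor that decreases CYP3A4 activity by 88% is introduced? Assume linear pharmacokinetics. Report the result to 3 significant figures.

CYP3A4: 0.23 × 0.12 = 0.0276
CYP2B6: 0.53 (unchanged)
Other: 0.24 (unchanged)
New clearance relative to baseline: 0.0276 + 0.53 + 0.24 = 0.7976.
With dosing unchanged, steady-state plasma level scales as 1/CL: 37.2 / 0.7976 = 46.6 ng/mL.

46.6 ng/mL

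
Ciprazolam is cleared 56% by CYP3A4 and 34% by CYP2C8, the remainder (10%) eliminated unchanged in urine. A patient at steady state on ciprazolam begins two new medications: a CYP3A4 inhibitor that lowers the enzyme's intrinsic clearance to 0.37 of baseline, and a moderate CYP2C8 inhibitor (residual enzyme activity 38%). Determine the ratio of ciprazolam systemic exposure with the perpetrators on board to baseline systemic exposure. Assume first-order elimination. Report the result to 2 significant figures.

The CYP3A4 pathway (56% of clearance) falls to 0.37× activity: 0.56 × 0.37 = 0.2072.
The CYP2C8 pathway (34% of clearance) is reduced to 0.38× activity: 0.34 × 0.38 = 0.1292.
Non-CYP routes (10%) are unchanged.
CL_new/CL_old = 0.2072 + 0.1292 + 0.1 = 0.4364.
Systemic exposure ∝ 1/CL: fold-change = 1 / 0.4364 = 2.3.

2.3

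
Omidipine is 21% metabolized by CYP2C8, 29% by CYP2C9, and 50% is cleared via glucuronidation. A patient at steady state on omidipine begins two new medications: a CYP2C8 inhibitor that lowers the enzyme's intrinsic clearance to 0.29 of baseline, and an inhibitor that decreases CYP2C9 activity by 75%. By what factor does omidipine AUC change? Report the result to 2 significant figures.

The CYP2C8 pathway (21% of clearance) is reduced to 0.29× activity: 0.21 × 0.29 = 0.0609.
The CYP2C9 pathway (29% of clearance) falls to 0.25× activity: 0.29 × 0.25 = 0.0725.
The remaining 50% of clearance is unaffected.
New clearance relative to baseline: 0.0609 + 0.0725 + 0.5 = 0.6334.
AUC ∝ 1/CL: fold-change = 1 / 0.6334 = 1.6.

1.6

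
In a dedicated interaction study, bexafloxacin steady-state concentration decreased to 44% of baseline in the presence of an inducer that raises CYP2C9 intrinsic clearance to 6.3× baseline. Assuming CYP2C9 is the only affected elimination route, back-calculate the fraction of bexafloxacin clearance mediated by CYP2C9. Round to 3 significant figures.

Call the CYP2C9 fraction fm. After the interaction, CL_new/CL_old = fm × 6.3 + (1 − fm).
Steady-state concentration ratio = 1 / (new CL fraction), so new CL fraction = 1 / 0.440 = 2.273.
fm × 6.3 + 1 − fm = 2.273  ⇒  fm × (6.3 − 1) = 1.273  ⇒  fm = 0.240.

0.240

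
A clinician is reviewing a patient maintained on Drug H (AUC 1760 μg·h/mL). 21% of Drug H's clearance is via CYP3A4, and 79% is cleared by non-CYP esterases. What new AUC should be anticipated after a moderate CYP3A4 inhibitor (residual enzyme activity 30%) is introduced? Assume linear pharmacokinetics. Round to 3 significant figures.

CYP3A4: 0.21 × 0.3 = 0.063
Other: 0.79 (unchanged)
Relative clearance = 0.063 + 0.79 = 0.853.
With dosing unchanged, AUC scales as 1/CL: 1760 / 0.853 = 2.06 × 10³ μg·h/mL.

2.06 × 10³ μg·h/mL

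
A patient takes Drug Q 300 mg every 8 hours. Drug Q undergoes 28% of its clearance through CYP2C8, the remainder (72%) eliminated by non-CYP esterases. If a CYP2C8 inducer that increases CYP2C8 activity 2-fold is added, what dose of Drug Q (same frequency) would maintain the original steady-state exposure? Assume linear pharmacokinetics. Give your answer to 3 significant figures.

The CYP2C8 pathway (28% of clearance) is boosted to 2× activity: 0.28 × 2 = 0.56.
The remaining 72% of clearance is unaffected.
New clearance relative to baseline: 0.56 + 0.72 = 1.28.
Css,avg = (dose rate)/CL, so holding Css fixed requires dose ∝ CL: 300 × 1.28 = 384 mg.

384 mg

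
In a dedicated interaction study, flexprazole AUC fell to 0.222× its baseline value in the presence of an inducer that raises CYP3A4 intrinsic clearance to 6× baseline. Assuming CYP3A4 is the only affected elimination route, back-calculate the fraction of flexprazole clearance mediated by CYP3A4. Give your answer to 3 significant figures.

Call the CYP3A4 fraction fm. After the interaction, CL_new/CL_old = fm × 6 + (1 − fm).
AUC ratio = 1 / (new CL fraction), so new CL fraction = 1 / 0.222 = 4.505.
fm × 6 + 1 − fm = 4.505  ⇒  fm × (6 − 1) = 3.505  ⇒  fm = 0.701.

0.701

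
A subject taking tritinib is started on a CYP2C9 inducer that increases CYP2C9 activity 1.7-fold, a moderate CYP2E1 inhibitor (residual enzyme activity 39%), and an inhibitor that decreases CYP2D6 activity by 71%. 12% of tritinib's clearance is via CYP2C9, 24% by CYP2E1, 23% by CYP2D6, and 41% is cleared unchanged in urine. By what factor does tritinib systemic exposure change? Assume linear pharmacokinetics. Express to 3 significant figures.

1.29

The CYP2C9 pathway (12% of clearance) increases to 1.7× activity: 0.12 × 1.7 = 0.204.
The CYP2E1 pathway (24% of clearance) is reduced to 0.39× activity: 0.24 × 0.39 = 0.0936.
The CYP2D6 pathway (23% of clearance) falls to 0.29× activity: 0.23 × 0.29 = 0.0667.
The remaining 41% of clearance is unaffected.
New clearance relative to baseline: 0.204 + 0.0936 + 0.0667 + 0.41 = 0.7743.
Net systemic exposure ratio = 1 / 0.7743 = 1.29.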